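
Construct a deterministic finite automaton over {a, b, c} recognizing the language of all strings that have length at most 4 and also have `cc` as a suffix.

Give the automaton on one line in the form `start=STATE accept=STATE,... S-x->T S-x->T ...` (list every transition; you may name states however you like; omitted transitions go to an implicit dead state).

Build one automaton per condition and run them in lockstep. The first has 6 states tracking the input length, saturating at 5; the second has 3 states tracking how much of the suffix `cc` has currently been matched. A product state is a pair (one from each), accepting exactly when both do.
          a    b    c  
>  s0     s1   s1   s2 
   s1     s3   s3   s4 
   s2     s3   s3   s5 
   s3     s6   s6   s7 
   s4     s6   s6   s8 
 * s5     s6   s6   s8 
   s6     s9   s9  s10 
   s7     s9   s9  s11 
 * s8     s9   s9  s11 
   s9    s12  s12  s13 
   s10   s12  s12  s14 
 * s11   s12  s12  s14 
   s12   s12  s12  s13 
   s13   s12  s12  s14 
   s14   s12  s12  s14 
(> = start, * = accepting)

start=s0 accept=s5,s8,s11 s0-a->s1 s0-b->s1 s0-c->s2 s1-a->s3 s1-b->s3 s1-c->s4 s2-a->s3 s2-b->s3 s2-c->s5 s3-a->s6 s3-b->s6 s3-c->s7 s4-a->s6 s4-b->s6 s4-c->s8 s5-a->s6 s5-b->s6 s5-c->s8 s6-a->s9 s6-b->s9 s6-c->s10 s7-a->s9 s7-b->s9 s7-c->s11 s8-a->s9 s8-b->s9 s8-c->s11 s9-a->s12 s9-b->s12 s9-c->s13 s10-a->s12 s10-b->s12 s10-c->s14 s11-a->s12 s11-b->s12 s11-c->s14 s12-a->s12 s12-b->s12 s12-c->s13 s13-a->s12 s13-b->s12 s13-c->s14 s14-a->s12 s14-b->s12 s14-c->s14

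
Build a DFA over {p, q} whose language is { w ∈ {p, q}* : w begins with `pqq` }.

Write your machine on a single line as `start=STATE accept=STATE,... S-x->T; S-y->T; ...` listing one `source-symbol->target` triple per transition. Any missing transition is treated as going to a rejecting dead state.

Check the first 3 symbols one by one: S0 through S2 record how many have matched `pqq` so far; any wrong symbol goes to the dead state S4. After all 3 match we enter the accepting sink S3.
With 5 states:
        p   q  
>  S0   S1  S4 
   S1   S4  S2 
   S2   S4  S3 
 * S3   S3  S3 
   S4   S4  S4 
(> = start, * = accepting)

start=S0; accept=S3; S0-p->S1; S0-q->S4; S1-p->S4; S1-q->S2; S2-p->S4; S2-q->S3; S3-p->S3; S3-q->S3; S4-p->S4; S4-q->S4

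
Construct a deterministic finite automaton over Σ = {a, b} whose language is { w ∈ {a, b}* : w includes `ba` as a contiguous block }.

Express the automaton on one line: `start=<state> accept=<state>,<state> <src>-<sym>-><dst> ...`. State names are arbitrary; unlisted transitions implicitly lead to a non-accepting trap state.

start=S0 accept=S2 S0-a->S0 S0-b->S1 S1-a->S2 S1-b->S1 S2-a->S2 S2-b->S2

States S0..S1 record the length of the longest prefix of `ba` that matches the current input suffix. Reaching S2 means `ba` has been seen, and we stay there forever. Accept from S2.
With 3 states:
        a   b  
>  S0   S0  S1 
   S1   S2  S1 
 * S2   S2  S2 
(> = start, * = accepting)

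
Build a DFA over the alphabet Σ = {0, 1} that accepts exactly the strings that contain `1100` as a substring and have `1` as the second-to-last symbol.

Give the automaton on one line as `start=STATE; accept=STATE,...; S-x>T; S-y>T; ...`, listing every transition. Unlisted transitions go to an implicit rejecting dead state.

Build one automaton per condition and run them in lockstep. The first has 5 states tracking whether and how much of `1100` has been seen; the second has 7 states tracking the last 2 symbols read. A product state is a pair (one from each), accepting exactly when both do. After merging equivalent states the machine shrinks.
With 8 states:
        0   1  
>  q0   q0  q1 
   q1   q0  q2 
   q2   q3  q2 
   q3   q4  q1 
   q4   q4  q5 
   q5   q6  q7 
 * q6   q4  q5 
 * q7   q6  q7 
(> = start, * = accepting)

start=q0; accept=q6,q7; q0-0>q0; q0-1>q1; q1-0>q0; q1-1>q2; q2-0>q3; q2-1>q2; q3-0>q4; q3-1>q1; q4-0>q4; q4-1>q5; q5-0>q6; q5-1>q7; q6-0>q4; q6-1>q5; q7-0>q6; q7-1>q7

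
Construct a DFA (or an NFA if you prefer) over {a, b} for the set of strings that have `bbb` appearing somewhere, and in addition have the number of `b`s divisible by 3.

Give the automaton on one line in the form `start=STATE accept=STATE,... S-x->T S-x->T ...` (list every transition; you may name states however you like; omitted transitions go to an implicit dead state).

Run two small machines in parallel and take their product. One (4 states) tracks whether and how much of `bbb` has been seen; the other (3 states) tracks the count of `b`s modulo 3. Each combined state is a pair, one component from each; accept when both components accept.
A 12-state machine:
          a    b  
>  q0     q0   q1 
   q1     q2   q3 
   q2     q2   q4 
   q3     q5   q6 
   q4     q5   q7 
   q5     q5   q8 
 * q6     q6   q9 
   q7     q0   q9 
   q8     q0  q10 
   q9     q9  q11 
   q10    q2  q11 
   q11   q11   q6 
(> = start, * = accepting)

start=q0 accept=q6 q0-a->q0 q0-b->q1 q1-a->q2 q1-b->q3 q2-a->q2 q2-b->q4 q3-a->q5 q3-b->q6 q4-a->q5 q4-b->q7 q5-a->q5 q5-b->q8 q6-a->q6 q6-b->q9 q7-a->q0 q7-b->q9 q8-a->q0 q8-b->q10 q9-a->q9 q9-b->q11 q10-a->q2 q10-b->q11 q11-a->q11 q11-b->q6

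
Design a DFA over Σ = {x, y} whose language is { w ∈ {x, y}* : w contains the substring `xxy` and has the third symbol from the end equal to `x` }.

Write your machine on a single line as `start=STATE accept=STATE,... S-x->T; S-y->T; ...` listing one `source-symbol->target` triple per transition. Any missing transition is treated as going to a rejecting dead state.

start=q0; accept=q3,q4,q5,q10; q0-x->q1; q0-y->q0; q1-x->q2; q1-y->q0; q2-x->q2; q2-y->q3; q3-x->q4; q3-y->q5; q4-x->q6; q4-y->q7; q5-x->q8; q5-y->q9; q6-x->q10; q6-y->q3; q7-x->q4; q7-y->q5; q8-x->q6; q8-y->q7; q9-x->q8; q9-y->q9; q10-x->q10; q10-y->q3

Run two small machines in parallel and take their product. One (4 states) tracks whether and how much of `xxy` has been seen; the other (15 states) tracks the last 3 symbols read. Each combined state is a pair, one component from each; accept when both components accept. Minimizing collapses redundant product states.
With 11 states:
          x    y  
>  q0     q1   q0 
   q1     q2   q0 
   q2     q2   q3 
 * q3     q4   q5 
 * q4     q6   q7 
 * q5     q8   q9 
   q6    q10   q3 
   q7     q4   q5 
   q8     q6   q7 
   q9     q8   q9 
 * q10   q10   q3 
(> = start, * = accepting)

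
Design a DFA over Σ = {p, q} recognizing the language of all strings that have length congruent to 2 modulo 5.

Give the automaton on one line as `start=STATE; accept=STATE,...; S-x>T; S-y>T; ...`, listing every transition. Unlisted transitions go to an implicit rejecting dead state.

start=s0; accept=s2; s0-p>s1; s0-q>s1; s1-p>s2; s1-q>s2; s2-p>s3; s2-q>s3; s3-p>s4; s3-q>s4; s4-p>s0; s4-q>s0

Only the length mod 5 matters, so use a 5-cycle: from any state, every input symbol moves to the next state, wrapping s4 back to s0. Mark s2 accepting.
A 5-state machine:
        p   q  
>  s0   s1  s1 
   s1   s2  s2 
 * s2   s3  s3 
   s3   s4  s4 
   s4   s0  s0 
(> = start, * = accepting)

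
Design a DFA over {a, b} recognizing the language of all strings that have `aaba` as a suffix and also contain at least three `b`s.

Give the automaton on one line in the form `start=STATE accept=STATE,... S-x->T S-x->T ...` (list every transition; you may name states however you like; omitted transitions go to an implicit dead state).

start=s0 accept=s6 s0-a->s0 s0-b->s1 s1-a->s1 s1-b->s2 s2-a->s3 s2-b->s2 s3-a->s4 s3-b->s2 s4-a->s4 s4-b->s5 s5-a->s6 s5-b->s2 s6-a->s4 s6-b->s2

Handle the two conditions separately and then intersect. One (5 states) tracks how much of the suffix `aaba` has currently been matched; the other (5 states) tracks the count of `b`s, saturating at 4. Each combined state is a pair, one component from each; accept when both components accept. After merging equivalent states the machine shrinks.
A 7-state machine:
        a   b  
>  s0   s0  s1 
   s1   s1  s2 
   s2   s3  s2 
   s3   s4  s2 
   s4   s4  s5 
   s5   s6  s2 
 * s6   s4  s2 
(> = start, * = accepting)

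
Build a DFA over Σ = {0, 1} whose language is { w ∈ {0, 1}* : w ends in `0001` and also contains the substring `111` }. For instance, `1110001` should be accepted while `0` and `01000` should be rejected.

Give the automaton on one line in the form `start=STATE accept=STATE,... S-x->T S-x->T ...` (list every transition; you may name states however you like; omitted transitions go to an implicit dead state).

Build one automaton per condition and run them in lockstep. One (5 states) tracks how much of the suffix `0001` has currently been matched; the other (4 states) tracks whether and how much of `111` has been seen. Each combined state is a pair, one component from each; accept when both components accept. Equivalent product states are then merged.
8 states suffice.
        0   1  
>  q0   q0  q1 
   q1   q0  q2 
   q2   q0  q3 
   q3   q4  q3 
   q4   q5  q3 
   q5   q6  q3 
   q6   q6  q7 
 * q7   q4  q3 
(> = start, * = accepting)

start=q0 accept=q7 q0-0->q0 q0-1->q1 q1-0->q0 q1-1->q2 q2-0->q0 q2-1->q3 q3-0->q4 q3-1->q3 q4-0->q5 q4-1->q3 q5-0->q6 q5-1->q3 q6-0->q6 q6-1->q7 q7-0->q4 q7-1->q3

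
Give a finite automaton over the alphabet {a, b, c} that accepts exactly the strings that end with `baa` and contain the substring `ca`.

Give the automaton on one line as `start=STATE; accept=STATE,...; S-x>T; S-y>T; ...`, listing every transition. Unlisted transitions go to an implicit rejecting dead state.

Run two small machines in parallel and take their product. One (4 states) tracks how much of the suffix `baa` has currently been matched; the other (3 states) tracks whether and how much of `ca` has been seen. Each combined state is a pair, one component from each; accept when both components accept. Equivalent product states are then merged.
6 states suffice.
        a   b   c  
>  q0   q0  q0  q1 
   q1   q2  q0  q1 
   q2   q2  q3  q2 
   q3   q4  q3  q2 
   q4   q5  q3  q2 
 * q5   q2  q3  q2 
(> = start, * = accepting)

start=q0; accept=q5; q0-a>q0; q0-b>q0; q0-c>q1; q1-a>q2; q1-b>q0; q1-c>q1; q2-a>q2; q2-b>q3; q2-c>q2; q3-a>q4; q3-b>q3; q3-c>q2; q4-a>q5; q4-b>q3; q4-c>q2; q5-a>q2; q5-b>q3; q5-c>q2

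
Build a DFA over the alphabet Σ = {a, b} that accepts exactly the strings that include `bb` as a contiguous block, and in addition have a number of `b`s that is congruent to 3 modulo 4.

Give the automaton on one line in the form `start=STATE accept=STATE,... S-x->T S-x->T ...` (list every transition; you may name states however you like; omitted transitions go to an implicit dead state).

start=q0 accept=q5 q0-a->q0 q0-b->q1 q1-a->q2 q1-b->q3 q2-a->q2 q2-b->q4 q3-a->q3 q3-b->q5 q4-a->q6 q4-b->q5 q5-a->q5 q5-b->q7 q6-a->q6 q6-b->q8 q7-a->q7 q7-b->q9 q8-a->q10 q8-b->q7 q9-a->q9 q9-b->q3 q10-a->q10 q10-b->q11 q11-a->q0 q11-b->q9

Run two small machines in parallel and take their product. The first has 3 states tracking whether and how much of `bb` has been seen; the second has 4 states tracking the count of `b`s modulo 4. A product state is a pair (one from each), accepting exactly when both do.
12 states suffice.
          a    b  
>  q0     q0   q1 
   q1     q2   q3 
   q2     q2   q4 
   q3     q3   q5 
   q4     q6   q5 
 * q5     q5   q7 
   q6     q6   q8 
   q7     q7   q9 
   q8    q10   q7 
   q9     q9   q3 
   q10   q10  q11 
   q11    q0   q9 
(> = start, * = accepting)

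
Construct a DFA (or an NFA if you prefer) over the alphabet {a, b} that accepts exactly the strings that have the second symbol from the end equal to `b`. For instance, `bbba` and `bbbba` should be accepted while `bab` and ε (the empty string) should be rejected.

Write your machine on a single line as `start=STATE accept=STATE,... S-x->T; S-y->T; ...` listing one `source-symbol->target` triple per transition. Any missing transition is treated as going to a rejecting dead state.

Because acceptance depends on a position counted from the end, the machine has to buffer the most recent 2 symbols. Make each state the string of the last up-to-2 symbols read; on input `x` shift the window left and append `x`. Accept when the buffered window has length 2 and begins with `b`.
7 states suffice.
        a   b  
>  q0   q1  q2 
   q1   q3  q4 
   q2   q5  q6 
   q3   q3  q4 
   q4   q5  q6 
 * q5   q3  q4 
 * q6   q5  q6 
(> = start, * = accepting)

start=q0; accept=q5,q6; q0-a->q1; q0-b->q2; q1-a->q3; q1-b->q4; q2-a->q5; q2-b->q6; q3-a->q3; q3-b->q4; q4-a->q5; q4-b->q6; q5-a->q3; q5-b->q4; q6-a->q5; q6-b->q6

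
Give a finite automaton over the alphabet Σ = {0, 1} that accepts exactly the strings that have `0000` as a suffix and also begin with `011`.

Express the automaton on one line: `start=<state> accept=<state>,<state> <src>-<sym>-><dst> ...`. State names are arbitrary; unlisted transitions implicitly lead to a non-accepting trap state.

start=s0 accept=s8 s0-0->s1 s0-1->s2 s1-0->s2 s1-1->s3 s2-0->s2 s2-1->s2 s3-0->s2 s3-1->s4 s4-0->s5 s4-1->s4 s5-0->s6 s5-1->s4 s6-0->s7 s6-1->s4 s7-0->s8 s7-1->s4 s8-0->s8 s8-1->s4

Build one automaton per condition and run them in lockstep. One (5 states) tracks how much of the suffix `0000` has currently been matched; the other (5 states) tracks whether the input so far still matches the prefix `011`. Each combined state is a pair, one component from each; accept when both components accept. Equivalent product states are then merged.
With 9 states:
        0   1  
>  s0   s1  s2 
   s1   s2  s3 
   s2   s2  s2 
   s3   s2  s4 
   s4   s5  s4 
   s5   s6  s4 
   s6   s7  s4 
   s7   s8  s4 
 * s8   s8  s4 
(> = start, * = accepting)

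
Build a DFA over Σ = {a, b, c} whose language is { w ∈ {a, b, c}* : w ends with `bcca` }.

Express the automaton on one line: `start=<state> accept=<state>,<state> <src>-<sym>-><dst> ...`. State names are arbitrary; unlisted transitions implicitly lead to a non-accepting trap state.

Remember how much of `bcca` the current input suffix matches. State S0 means no match yet; S1 means the last symbol is `b`; S2 means the last 2 symbols are `bc`; S3 means the last 3 symbols are `bcc`; S4 means the last 4 symbols are `bcca`. Only S4 accepts. On a mismatch, fall back to the longest proper suffix that is still a prefix of `bcca`.
        a   b   c  
>  S0   S0  S1  S0 
   S1   S0  S1  S2 
   S2   S0  S1  S3 
   S3   S4  S1  S0 
 * S4   S0  S1  S0 
(> = start, * = accepting)

start=S0 accept=S4 S0-a->S0 S0-b->S1 S0-c->S0 S1-a->S0 S1-b->S1 S1-c->S2 S2-a->S0 S2-b->S1 S2-c->S3 S3-a->S4 S3-b->S1 S3-c->S0 S4-a->S0 S4-b->S1 S4-c->S0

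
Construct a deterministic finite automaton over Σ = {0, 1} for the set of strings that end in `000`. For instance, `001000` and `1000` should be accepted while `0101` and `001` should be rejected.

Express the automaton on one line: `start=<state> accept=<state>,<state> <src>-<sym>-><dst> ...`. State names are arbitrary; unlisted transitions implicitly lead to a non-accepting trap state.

start=q0 accept=q3 q0-0->q1 q0-1->q0 q1-0->q2 q1-1->q0 q2-0->q3 q2-1->q0 q3-0->q3 q3-1->q0

Let each state record the length of the longest suffix of the input read so far that is also a prefix of `000`. q1 means the last symbol is `0`; q2 means the last 2 symbols are `00`; q3 means the last 3 symbols are `000`. Accept only at q3, where the string currently ends in `000`.
A 4-state machine:
        0   1  
>  q0   q1  q0 
   q1   q2  q0 
   q2   q3  q0 
 * q3   q3  q0 
(> = start, * = accepting)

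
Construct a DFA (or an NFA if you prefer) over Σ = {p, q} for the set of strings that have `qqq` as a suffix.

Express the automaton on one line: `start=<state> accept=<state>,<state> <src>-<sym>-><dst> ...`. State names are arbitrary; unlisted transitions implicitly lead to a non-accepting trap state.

Remember how much of `qqq` the current input suffix matches. State s0 means no match yet; s1 means the last symbol is `q`; s2 means the last 2 symbols are `qq`; s3 means the last 3 symbols are `qqq`. Only s3 accepts. On a mismatch, fall back to the longest proper suffix that is still a prefix of `qqq`.
With 4 states:
        p   q  
>  s0   s0  s1 
   s1   s0  s2 
   s2   s0  s3 
 * s3   s0  s3 
(> = start, * = accepting)

start=s0 accept=s3 s0-p->s0 s0-q->s1 s1-p->s0 s1-q->s2 s2-p->s0 s2-q->s3 s3-p->s0 s3-q->s3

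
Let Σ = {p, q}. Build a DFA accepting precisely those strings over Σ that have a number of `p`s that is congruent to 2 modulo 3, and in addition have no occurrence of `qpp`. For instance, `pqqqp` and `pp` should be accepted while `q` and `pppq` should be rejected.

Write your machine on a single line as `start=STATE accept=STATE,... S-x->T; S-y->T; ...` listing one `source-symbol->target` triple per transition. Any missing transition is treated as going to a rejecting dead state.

start=A; accept=D,G,H; A-p->B; A-q->C; B-p->D; B-q->E; C-p->F; C-q->C; D-p->A; D-q->G; E-p->H; E-q->E; F-p->I; F-q->E; G-p->J; G-q->G; H-p->I; H-q->G; I-p->I; I-q->I; J-p->I; J-q->C

Build one automaton per condition and run them in lockstep. One (3 states) tracks the count of `p`s modulo 3; the other (4 states) tracks partial matches of the forbidden pattern `qpp`. Each combined state is a pair, one component from each; accept when both components accept. Equivalent product states are then merged.
A 10-state machine:
       p  q 
>  A   B  C 
   B   D  E 
   C   F  C 
 * D   A  G 
   E   H  E 
   F   I  E 
 * G   J  G 
 * H   I  G 
   I   I  I 
   J   I  C 
(> = start, * = accepting)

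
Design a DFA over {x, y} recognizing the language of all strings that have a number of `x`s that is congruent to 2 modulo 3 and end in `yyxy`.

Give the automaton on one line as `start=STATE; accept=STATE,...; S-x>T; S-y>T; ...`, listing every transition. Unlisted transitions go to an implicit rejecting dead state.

Run two small machines in parallel and take their product. One (3 states) tracks the count of `x`s modulo 3; the other (5 states) tracks how much of the suffix `yyxy` has currently been matched. Each combined state is a pair, one component from each; accept when both components accept. After merging equivalent states the machine shrinks.
7 states suffice.
        x   y  
>  q0   q1  q0 
   q1   q2  q3 
   q2   q0  q2 
   q3   q2  q4 
   q4   q5  q4 
   q5   q0  q6 
 * q6   q0  q2 
(> = start, * = accepting)

start=q0; accept=q6; q0-x>q1; q0-y>q0; q1-x>q2; q1-y>q3; q2-x>q0; q2-y>q2; q3-x>q2; q3-y>q4; q4-x>q5; q4-y>q4; q5-x>q0; q5-y>q6; q6-x>q0; q6-y>q2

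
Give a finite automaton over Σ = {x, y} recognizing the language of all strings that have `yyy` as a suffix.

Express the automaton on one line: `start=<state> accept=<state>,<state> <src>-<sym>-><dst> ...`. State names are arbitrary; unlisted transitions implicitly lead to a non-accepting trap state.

Let each state record the length of the longest suffix of the input read so far that is also a prefix of `yyy`. q1 means the last symbol is `y`; q2 means the last 2 symbols are `yy`; q3 means the last 3 symbols are `yyy`. Accept only at q3, where the string currently ends in `yyy`.
        x   y  
>  q0   q0  q1 
   q1   q0  q2 
   q2   q0  q3 
 * q3   q0  q3 
(> = start, * = accepting)

start=q0 accept=q3 q0-x->q0 q0-y->q1 q1-x->q0 q1-y->q2 q2-x->q0 q2-y->q3 q3-x->q0 q3-y->q3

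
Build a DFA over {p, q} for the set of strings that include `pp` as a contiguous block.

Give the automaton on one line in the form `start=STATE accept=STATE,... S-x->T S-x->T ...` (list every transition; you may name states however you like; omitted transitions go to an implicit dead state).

start=S0 accept=S2 S0-p->S1 S0-q->S0 S1-p->S2 S1-q->S0 S2-p->S2 S2-q->S2

States S0..S1 record the length of the longest prefix of `pp` that matches the current input suffix. Reaching S2 means `pp` has been seen, and we stay there forever. Accept from S2.
        p   q  
>  S0   S1  S0 
   S1   S2  S0 
 * S2   S2  S2 
(> = start, * = accepting)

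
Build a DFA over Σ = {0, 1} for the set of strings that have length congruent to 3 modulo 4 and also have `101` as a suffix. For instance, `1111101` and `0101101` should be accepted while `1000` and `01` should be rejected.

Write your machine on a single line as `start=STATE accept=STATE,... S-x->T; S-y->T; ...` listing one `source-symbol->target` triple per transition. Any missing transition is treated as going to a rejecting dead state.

start=q0; accept=q6; q0-0->q1; q0-1->q2; q1-0->q3; q1-1->q3; q2-0->q4; q2-1->q3; q3-0->q5; q3-1->q5; q4-0->q5; q4-1->q6; q5-0->q0; q5-1->q0; q6-0->q0; q6-1->q0

Run two small machines in parallel and take their product. The first has 4 states tracking the input length modulo 4; the second has 4 states tracking how much of the suffix `101` has currently been matched. A product state is a pair (one from each), accepting exactly when both do. Equivalent product states are then merged.
A 7-state machine:
        0   1  
>  q0   q1  q2 
   q1   q3  q3 
   q2   q4  q3 
   q3   q5  q5 
   q4   q5  q6 
   q5   q0  q0 
 * q6   q0  q0 
(> = start, * = accepting)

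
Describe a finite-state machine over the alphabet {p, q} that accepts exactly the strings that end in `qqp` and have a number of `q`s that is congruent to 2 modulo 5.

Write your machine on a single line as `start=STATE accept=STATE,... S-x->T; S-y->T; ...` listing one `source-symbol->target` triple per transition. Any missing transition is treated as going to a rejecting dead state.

start=S0; accept=S5; S0-p->S0; S0-q->S1; S1-p->S2; S1-q->S3; S2-p->S2; S2-q->S4; S3-p->S5; S3-q->S6; S4-p->S7; S4-q->S6; S5-p->S7; S5-q->S8; S6-p->S9; S6-q->S10; S7-p->S7; S7-q->S8; S8-p->S11; S8-q->S10; S9-p->S11; S9-q->S12; S10-p->S13; S10-q->S14; S11-p->S11; S11-q->S12; S12-p->S15; S12-q->S14; S13-p->S15; S13-q->S16; S14-p->S17; S14-q->S18; S15-p->S15; S15-q->S16; S16-p->S0; S16-q->S18; S17-p->S0; S17-q->S1; S18-p->S19; S18-q->S3; S19-p->S2; S19-q->S4

Handle the two conditions separately and then intersect. One (4 states) tracks how much of the suffix `qqp` has currently been matched; the other (5 states) tracks the count of `q`s modulo 5. Each combined state is a pair, one component from each; accept when both components accept.
          p    q  
>  S0     S0   S1 
   S1     S2   S3 
   S2     S2   S4 
   S3     S5   S6 
   S4     S7   S6 
 * S5     S7   S8 
   S6     S9  S10 
   S7     S7   S8 
   S8    S11  S10 
   S9    S11  S12 
   S10   S13  S14 
   S11   S11  S12 
   S12   S15  S14 
   S13   S15  S16 
   S14   S17  S18 
   S15   S15  S16 
   S16    S0  S18 
   S17    S0   S1 
   S18   S19   S3 
   S19    S2   S4 
(> = start, * = accepting)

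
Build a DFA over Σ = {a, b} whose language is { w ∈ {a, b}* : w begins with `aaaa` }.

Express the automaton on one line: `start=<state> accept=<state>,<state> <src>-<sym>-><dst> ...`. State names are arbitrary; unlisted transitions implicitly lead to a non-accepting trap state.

Walk along `aaaa` while the input agrees: from s0 take `a` to s1, and so on. Any deviation drops to the rejecting sink s5. Once s4 is reached the prefix is confirmed and every continuation is accepted.
        a   b  
>  s0   s1  s5 
   s1   s2  s5 
   s2   s3  s5 
   s3   s4  s5 
 * s4   s4  s4 
   s5   s5  s5 
(> = start, * = accepting)

start=s0 accept=s4 s0-a->s1 s0-b->s5 s1-a->s2 s1-b->s5 s2-a->s3 s2-b->s5 s3-a->s4 s3-b->s5 s4-a->s4 s4-b->s4 s5-a->s5 s5-b->s5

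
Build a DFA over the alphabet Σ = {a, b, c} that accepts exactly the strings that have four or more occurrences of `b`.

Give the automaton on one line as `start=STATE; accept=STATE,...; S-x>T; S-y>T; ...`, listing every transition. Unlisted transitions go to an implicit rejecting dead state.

start=q0; accept=q4,q5; q0-a>q0; q0-b>q1; q0-c>q0; q1-a>q1; q1-b>q2; q1-c>q1; q2-a>q2; q2-b>q3; q2-c>q2; q3-a>q3; q3-b>q4; q3-c>q3; q4-a>q4; q4-b>q5; q4-c>q4; q5-a>q5; q5-b>q5; q5-c>q5

Only the number of `b`s matters, and only up to 5. Make a chain q0 → q1 → q2 → q3 → q4 → q5 advanced by each `b` (with q5 absorbing); every other symbol self-loops. The accepting set is {q4, q5}.
With 6 states:
        a   b   c  
>  q0   q0  q1  q0 
   q1   q1  q2  q1 
   q2   q2  q3  q2 
   q3   q3  q4  q3 
 * q4   q4  q5  q4 
 * q5   q5  q5  q5 
(> = start, * = accepting)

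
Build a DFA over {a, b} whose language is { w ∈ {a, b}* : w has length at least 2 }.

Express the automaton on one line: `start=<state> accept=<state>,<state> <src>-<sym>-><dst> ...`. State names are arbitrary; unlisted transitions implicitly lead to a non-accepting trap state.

Count input length up to 3: every symbol moves from q0 toward q3, which means 'more than 2' and absorbs. Accept from {q2, q3}.
A 4-state machine:
        a   b  
>  q0   q1  q1 
   q1   q2  q2 
 * q2   q3  q3 
 * q3   q3  q3 
(> = start, * = accepting)

start=q0 accept=q2,q3 q0-a->q1 q0-b->q1 q1-a->q2 q1-b->q2 q2-a->q3 q2-b->q3 q3-a->q3 q3-b->q3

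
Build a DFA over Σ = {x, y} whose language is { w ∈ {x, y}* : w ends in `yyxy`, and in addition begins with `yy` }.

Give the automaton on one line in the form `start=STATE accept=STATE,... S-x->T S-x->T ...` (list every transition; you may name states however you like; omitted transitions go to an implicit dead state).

start=S0 accept=S9 S0-x->S1 S0-y->S2 S1-x->S1 S1-y->S3 S2-x->S1 S2-y->S4 S3-x->S1 S3-y->S5 S4-x->S6 S4-y->S4 S5-x->S7 S5-y->S5 S6-x->S8 S6-y->S9 S7-x->S1 S7-y->S10 S8-x->S8 S8-y->S11 S9-x->S8 S9-y->S4 S10-x->S1 S10-y->S5 S11-x->S8 S11-y->S4

Run two small machines in parallel and take their product. The first has 5 states tracking how much of the suffix `yyxy` has currently been matched; the second has 4 states tracking whether the input so far still matches the prefix `yy`. A product state is a pair (one from each), accepting exactly when both do.
          x    y  
>  S0     S1   S2 
   S1     S1   S3 
   S2     S1   S4 
   S3     S1   S5 
   S4     S6   S4 
   S5     S7   S5 
   S6     S8   S9 
   S7     S1  S10 
   S8     S8  S11 
 * S9     S8   S4 
   S10    S1   S5 
   S11    S8   S4 
(> = start, * = accepting)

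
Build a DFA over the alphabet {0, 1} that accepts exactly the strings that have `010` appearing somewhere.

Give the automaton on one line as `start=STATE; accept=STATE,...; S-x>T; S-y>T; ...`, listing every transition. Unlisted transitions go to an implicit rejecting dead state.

start=S0; accept=S3; S0-0>S1; S0-1>S0; S1-0>S1; S1-1>S2; S2-0>S3; S2-1>S0; S3-0>S3; S3-1>S3

Track how much of `010` has been matched so far: state S0 is no progress, S3 is the absorbing accept state reached once `010` has occurred. Intermediate states record partial matches; on a mismatch, fall back to the longest reusable overlap.
        0   1  
>  S0   S1  S0 
   S1   S1  S2 
   S2   S3  S0 
 * S3   S3  S3 
(> = start, * = accepting)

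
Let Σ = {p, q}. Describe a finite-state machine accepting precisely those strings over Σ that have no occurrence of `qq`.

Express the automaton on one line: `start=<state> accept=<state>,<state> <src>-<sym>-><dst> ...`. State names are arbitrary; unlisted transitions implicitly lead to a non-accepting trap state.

start=S0 accept=S0,S1 S0-p->S0 S0-q->S1 S1-p->S0 S1-q->S2 S2-p->S2 S2-q->S2

This is the complement of 'contains `qq`'. Use the same substring-matching states — S0 through S2 holding how much of `qq` has just been matched — but flip the accepting set: everything except the trap S2 accepts.
A 3-state machine:
        p   q  
>* S0   S0  S1 
 * S1   S0  S2 
   S2   S2  S2 
(> = start, * = accepting)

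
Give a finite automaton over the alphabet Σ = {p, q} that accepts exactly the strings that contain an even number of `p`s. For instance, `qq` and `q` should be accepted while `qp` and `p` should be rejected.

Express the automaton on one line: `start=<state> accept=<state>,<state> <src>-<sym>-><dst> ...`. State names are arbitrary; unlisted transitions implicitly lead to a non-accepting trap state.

start=S0 accept=S0 S0-p->S1 S0-q->S0 S1-p->S0 S1-q->S1

Keep the running count of `p`s modulo 2: each `p` advances along the cycle S0 → S1 → S0 while other symbols loop. Accept at S0.
With 2 states:
        p   q  
>* S0   S1  S0 
   S1   S0  S1 
(> = start, * = accepting)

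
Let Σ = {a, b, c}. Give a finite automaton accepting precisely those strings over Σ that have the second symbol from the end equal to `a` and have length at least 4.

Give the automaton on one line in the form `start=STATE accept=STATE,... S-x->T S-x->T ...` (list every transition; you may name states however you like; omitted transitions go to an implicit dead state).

start=q0 accept=q4,q5 q0-a->q1 q0-b->q1 q0-c->q1 q1-a->q2 q1-b->q2 q1-c->q2 q2-a->q3 q2-b->q2 q2-c->q2 q3-a->q4 q3-b->q5 q3-c->q5 q4-a->q4 q4-b->q5 q4-c->q5 q5-a->q3 q5-b->q2 q5-c->q2

Handle the two conditions separately and then intersect. The first has 13 states tracking the last 2 symbols read; the second has 6 states tracking the input length, saturating at 5. A product state is a pair (one from each), accepting exactly when both do. Equivalent product states are then merged.
        a   b   c  
>  q0   q1  q1  q1 
   q1   q2  q2  q2 
   q2   q3  q2  q2 
   q3   q4  q5  q5 
 * q4   q4  q5  q5 
 * q5   q3  q2  q2 
(> = start, * = accepting)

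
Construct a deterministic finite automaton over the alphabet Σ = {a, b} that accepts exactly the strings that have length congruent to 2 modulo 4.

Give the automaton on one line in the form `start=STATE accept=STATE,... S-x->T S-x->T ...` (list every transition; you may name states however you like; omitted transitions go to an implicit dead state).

start=s0 accept=s2 s0-a->s1 s0-b->s1 s1-a->s2 s1-b->s2 s2-a->s3 s2-b->s3 s3-a->s0 s3-b->s0

Only the length mod 4 matters, so use a 4-cycle: from any state, every input symbol moves to the next state, wrapping s3 back to s0. Mark s2 accepting.
4 states suffice.
        a   b  
>  s0   s1  s1 
   s1   s2  s2 
 * s2   s3  s3 
   s3   s0  s0 
(> = start, * = accepting)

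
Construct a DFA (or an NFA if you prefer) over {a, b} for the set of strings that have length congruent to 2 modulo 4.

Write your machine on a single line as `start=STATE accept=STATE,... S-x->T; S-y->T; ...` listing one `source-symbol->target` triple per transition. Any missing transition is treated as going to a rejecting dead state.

start=S0; accept=S2; S0-a->S1; S0-b->S1; S1-a->S2; S1-b->S2; S2-a->S3; S2-b->S3; S3-a->S0; S3-b->S0

Count input length modulo 4: every symbol advances one step around the cycle S0 → S1 → S2 → S3 → S0. Accept at S2.
A 4-state machine:
        a   b  
>  S0   S1  S1 
   S1   S2  S2 
 * S2   S3  S3 
   S3   S0  S0 
(> = start, * = accepting)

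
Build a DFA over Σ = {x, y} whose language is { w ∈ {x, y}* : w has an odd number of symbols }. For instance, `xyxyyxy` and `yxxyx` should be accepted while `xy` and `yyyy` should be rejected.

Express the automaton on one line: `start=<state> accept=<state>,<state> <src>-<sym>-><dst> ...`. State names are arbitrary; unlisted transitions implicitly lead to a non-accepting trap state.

Count input length modulo 2: every symbol advances one step around the cycle q0 → q1 → q0. Accept at q1.
With 2 states:
        x   y  
>  q0   q1  q1 
 * q1   q0  q0 
(> = start, * = accepting)

start=q0 accept=q1 q0-x->q1 q0-y->q1 q1-x->q0 q1-y->q0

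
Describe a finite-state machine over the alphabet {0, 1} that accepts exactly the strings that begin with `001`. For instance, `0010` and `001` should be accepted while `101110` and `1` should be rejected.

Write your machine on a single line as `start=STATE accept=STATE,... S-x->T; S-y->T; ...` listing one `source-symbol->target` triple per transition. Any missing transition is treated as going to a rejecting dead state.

Walk along `001` while the input agrees: from s0 take `0` to s1, and so on. Any deviation drops to the rejecting sink s4. Once s3 is reached the prefix is confirmed and every continuation is accepted.
With 5 states:
        0   1  
>  s0   s1  s4 
   s1   s2  s4 
   s2   s4  s3 
 * s3   s3  s3 
   s4   s4  s4 
(> = start, * = accepting)

start=s0; accept=s3; s0-0->s1; s0-1->s4; s1-0->s2; s1-1->s4; s2-0->s4; s2-1->s3; s3-0->s3; s3-1->s3; s4-0->s4; s4-1->s4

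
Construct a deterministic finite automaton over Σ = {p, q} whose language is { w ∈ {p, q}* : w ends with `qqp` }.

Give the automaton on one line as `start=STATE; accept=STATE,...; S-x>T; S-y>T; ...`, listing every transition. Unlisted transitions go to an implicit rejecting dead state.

Remember how much of `qqp` the current input suffix matches. State s0 means no match yet; s1 means the last symbol is `q`; s2 means the last 2 symbols are `qq`; s3 means the last 3 symbols are `qqp`. Only s3 accepts. On a mismatch, fall back to the longest proper suffix that is still a prefix of `qqp`.
With 4 states:
        p   q  
>  s0   s0  s1 
   s1   s0  s2 
   s2   s3  s2 
 * s3   s0  s1 
(> = start, * = accepting)

start=s0; accept=s3; s0-p>s0; s0-q>s1; s1-p>s0; s1-q>s2; s2-p>s3; s2-q>s2; s3-p>s0; s3-q>s1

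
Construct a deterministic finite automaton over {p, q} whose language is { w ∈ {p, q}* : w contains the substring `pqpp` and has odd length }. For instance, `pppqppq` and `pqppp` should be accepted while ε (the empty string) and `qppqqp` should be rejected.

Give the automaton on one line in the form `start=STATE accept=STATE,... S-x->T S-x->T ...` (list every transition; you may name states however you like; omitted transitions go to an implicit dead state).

start=A accept=J A-p->B A-q->C B-p->D B-q->E C-p->D C-q->A D-p->B D-q->F E-p->G E-q->C F-p->H F-q->A G-p->I G-q->E H-p->J H-q->F I-p->J I-q->J J-p->I J-q->I

Handle the two conditions separately and then intersect. The first has 5 states tracking whether and how much of `pqpp` has been seen; the second has 2 states tracking the input length modulo 2. A product state is a pair (one from each), accepting exactly when both do.
With 10 states:
       p  q 
>  A   B  C 
   B   D  E 
   C   D  A 
   D   B  F 
   E   G  C 
   F   H  A 
   G   I  E 
   H   J  F 
   I   J  J 
 * J   I  I 
(> = start, * = accepting)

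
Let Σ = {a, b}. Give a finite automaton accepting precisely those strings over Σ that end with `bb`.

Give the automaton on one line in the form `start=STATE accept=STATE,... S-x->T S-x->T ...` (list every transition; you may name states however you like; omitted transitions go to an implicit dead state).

start=q0 accept=q2 q0-a->q0 q0-b->q1 q1-a->q0 q1-b->q2 q2-a->q0 q2-b->q2

Let each state record the length of the longest suffix of the input read so far that is also a prefix of `bb`. q1 means the last symbol is `b`; q2 means the last 2 symbols are `bb`. Accept only at q2, where the string currently ends in `bb`.
A 3-state machine:
        a   b  
>  q0   q0  q1 
   q1   q0  q2 
 * q2   q0  q2 
(> = start, * = accepting)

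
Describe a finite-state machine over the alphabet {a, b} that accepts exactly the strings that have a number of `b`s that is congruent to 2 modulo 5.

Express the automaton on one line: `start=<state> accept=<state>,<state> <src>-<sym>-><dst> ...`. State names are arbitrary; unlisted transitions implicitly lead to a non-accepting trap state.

start=q0 accept=q2 q0-a->q0 q0-b->q1 q1-a->q1 q1-b->q2 q2-a->q2 q2-b->q3 q3-a->q3 q3-b->q4 q4-a->q4 q4-b->q0

Keep the running count of `b`s modulo 5: each `b` advances along the cycle q0 → q1 → q2 → q3 → q4 → q0 while other symbols loop. Accept at q2.
A 5-state machine:
        a   b  
>  q0   q0  q1 
   q1   q1  q2 
 * q2   q2  q3 
   q3   q3  q4 
   q4   q4  q0 
(> = start, * = accepting)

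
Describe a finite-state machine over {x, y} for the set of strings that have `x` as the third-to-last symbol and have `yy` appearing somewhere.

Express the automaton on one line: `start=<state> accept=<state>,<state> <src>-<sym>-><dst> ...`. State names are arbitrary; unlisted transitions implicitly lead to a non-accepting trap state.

Run two small machines in parallel and take their product. One (15 states) tracks the last 3 symbols read; the other (3 states) tracks whether and how much of `yy` has been seen. Each combined state is a pair, one component from each; accept when both components accept.
          x    y  
>  s0     s1   s2 
   s1     s3   s4 
   s2     s5   s6 
   s3     s7   s8 
   s4     s9  s10 
   s5    s11  s12 
   s6    s13  s14 
   s7     s7   s8 
   s8     s9  s10 
   s9    s11  s12 
 * s10   s13  s14 
   s11    s7   s8 
   s12    s9  s10 
   s13   s15  s16 
   s14   s13  s14 
   s15   s17  s18 
   s16   s19  s10 
 * s17   s17  s18 
 * s18   s19  s10 
 * s19   s15  s16 
(> = start, * = accepting)

start=s0 accept=s10,s17,s18,s19 s0-x->s1 s0-y->s2 s1-x->s3 s1-y->s4 s2-x->s5 s2-y->s6 s3-x->s7 s3-y->s8 s4-x->s9 s4-y->s10 s5-x->s11 s5-y->s12 s6-x->s13 s6-y->s14 s7-x->s7 s7-y->s8 s8-x->s9 s8-y->s10 s9-x->s11 s9-y->s12 s10-x->s13 s10-y->s14 s11-x->s7 s11-y->s8 s12-x->s9 s12-y->s10 s13-x->s15 s13-y->s16 s14-x->s13 s14-y->s14 s15-x->s17 s15-y->s18 s16-x->s19 s16-y->s10 s17-x->s17 s17-y->s18 s18-x->s19 s18-y->s10 s19-x->s15 s19-y->s16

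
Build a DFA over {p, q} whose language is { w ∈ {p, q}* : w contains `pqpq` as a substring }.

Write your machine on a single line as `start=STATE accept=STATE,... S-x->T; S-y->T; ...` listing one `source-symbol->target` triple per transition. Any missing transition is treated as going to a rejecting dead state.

start=s0; accept=s4; s0-p->s1; s0-q->s0; s1-p->s1; s1-q->s2; s2-p->s3; s2-q->s0; s3-p->s1; s3-q->s4; s4-p->s4; s4-q->s4

Track how much of `pqpq` has been matched so far: state s0 is no progress, s4 is the absorbing accept state reached once `pqpq` has occurred. Intermediate states record partial matches; on a mismatch, fall back to the longest reusable overlap.
With 5 states:
        p   q  
>  s0   s1  s0 
   s1   s1  s2 
   s2   s3  s0 
   s3   s1  s4 
 * s4   s4  s4 
(> = start, * = accepting)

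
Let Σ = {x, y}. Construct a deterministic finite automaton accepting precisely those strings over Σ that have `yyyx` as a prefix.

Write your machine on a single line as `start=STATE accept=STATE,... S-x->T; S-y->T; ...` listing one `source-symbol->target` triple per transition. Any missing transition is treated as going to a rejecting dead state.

Walk along `yyyx` while the input agrees: from A take `y` to B, and so on. Any deviation drops to the rejecting sink F. Once E is reached the prefix is confirmed and every continuation is accepted.
       x  y 
>  A   F  B 
   B   F  C 
   C   F  D 
   D   E  F 
 * E   E  E 
   F   F  F 
(> = start, * = accepting)

start=A; accept=E; A-x->F; A-y->B; B-x->F; B-y->C; C-x->F; C-y->D; D-x->E; D-y->F; E-x->E; E-y->E; F-x->F; F-y->F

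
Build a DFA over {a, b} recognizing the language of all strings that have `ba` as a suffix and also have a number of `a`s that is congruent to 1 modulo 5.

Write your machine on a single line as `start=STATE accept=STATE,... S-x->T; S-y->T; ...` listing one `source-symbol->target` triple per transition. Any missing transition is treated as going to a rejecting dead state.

Run two small machines in parallel and take their product. The first has 3 states tracking how much of the suffix `ba` has currently been matched; the second has 5 states tracking the count of `a`s modulo 5. A product state is a pair (one from each), accepting exactly when both do.
15 states suffice.
          a    b  
>  q0     q1   q2 
   q1     q3   q4 
   q2     q5   q2 
   q3     q6   q7 
   q4     q8   q4 
 * q5     q3   q4 
   q6     q9  q10 
   q7    q11   q7 
   q8     q6   q7 
   q9     q0  q12 
   q10   q13  q10 
   q11    q9  q10 
   q12   q14  q12 
   q13    q0  q12 
   q14    q1   q2 
(> = start, * = accepting)

start=q0; accept=q5; q0-a->q1; q0-b->q2; q1-a->q3; q1-b->q4; q2-a->q5; q2-b->q2; q3-a->q6; q3-b->q7; q4-a->q8; q4-b->q4; q5-a->q3; q5-b->q4; q6-a->q9; q6-b->q10; q7-a->q11; q7-b->q7; q8-a->q6; q8-b->q7; q9-a->q0; q9-b->q12; q10-a->q13; q10-b->q10; q11-a->q9; q11-b->q10; q12-a->q14; q12-b->q12; q13-a->q0; q13-b->q12; q14-a->q1; q14-b->q2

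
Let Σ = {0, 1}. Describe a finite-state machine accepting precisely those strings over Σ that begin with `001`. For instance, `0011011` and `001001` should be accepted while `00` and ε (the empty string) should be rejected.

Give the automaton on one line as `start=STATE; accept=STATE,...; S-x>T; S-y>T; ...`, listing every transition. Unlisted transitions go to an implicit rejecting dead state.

Check the first 3 symbols one by one: S0 through S2 record how many have matched `001` so far; any wrong symbol goes to the dead state S4. After all 3 match we enter the accepting sink S3.
5 states suffice.
        0   1  
>  S0   S1  S4 
   S1   S2  S4 
   S2   S4  S3 
 * S3   S3  S3 
   S4   S4  S4 
(> = start, * = accepting)

start=S0; accept=S3; S0-0>S1; S0-1>S4; S1-0>S2; S1-1>S4; S2-0>S4; S2-1>S3; S3-0>S3; S3-1>S3; S4-0>S4; S4-1>S4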